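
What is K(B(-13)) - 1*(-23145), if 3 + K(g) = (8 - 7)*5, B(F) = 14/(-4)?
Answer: 23147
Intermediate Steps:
B(F) = -7/2 (B(F) = 14*(-¼) = -7/2)
K(g) = 2 (K(g) = -3 + (8 - 7)*5 = -3 + 1*5 = -3 + 5 = 2)
K(B(-13)) - 1*(-23145) = 2 - 1*(-23145) = 2 + 23145 = 23147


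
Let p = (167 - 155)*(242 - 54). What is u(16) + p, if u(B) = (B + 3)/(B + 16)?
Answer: 72211/32 ≈ 2256.6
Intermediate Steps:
p = 2256 (p = 12*188 = 2256)
u(B) = (3 + B)/(16 + B)
u(16) + p = (3 + 16)/(16 + 16) + 2256 = 19/32 + 2256 = 72211/32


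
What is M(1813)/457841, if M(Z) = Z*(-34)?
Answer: -61642/457841 ≈ -0.13464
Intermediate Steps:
M(Z) = -34*Z
M(1813)/457841 = -34*1813/457841 = -61642*1/457841 = -61642/457841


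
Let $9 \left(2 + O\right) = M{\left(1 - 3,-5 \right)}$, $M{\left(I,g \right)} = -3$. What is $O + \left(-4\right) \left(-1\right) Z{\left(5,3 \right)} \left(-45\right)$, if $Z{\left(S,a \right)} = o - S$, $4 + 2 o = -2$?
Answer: $\frac{4313}{3} \approx 1437.7$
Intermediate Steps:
$o = -3$ ($o = -2 + \frac{1}{2} \left(-2\right) = -2 - 1 = -3$)
$Z{\left(S,a \right)} = -3 - S$
$O = - \frac{7}{3}$ ($O = -2 + \frac{1}{9} \left(-3\right) = -2 - \frac{1}{3} = - \frac{7}{3} \approx -2.3333$)
$O + \left(-4\right) \left(-1\right) Z{\left(5,3 \right)} \left(-45\right) = - \frac{7}{3} + \left(-4\right) \left(-1\right) \left(-3 - 5\right) \left(-45\right) = - \frac{7}{3} + 4 \left(-3 - 5\right) \left(-45\right) = - \frac{7}{3} + 4 \left(-8\right) \left(-45\right) = - \frac{7}{3} - -1440 = - \frac{7}{3} + 1440 = \frac{4313}{3}$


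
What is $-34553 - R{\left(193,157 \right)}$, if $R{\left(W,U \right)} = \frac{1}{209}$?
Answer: $- \frac{7221578}{209} \approx -34553.0$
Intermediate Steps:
$R{\left(W,U \right)} = \frac{1}{209}$
$-34553 - R{\left(193,157 \right)} = -34553 - \frac{1}{209} = - \frac{7221578}{209}$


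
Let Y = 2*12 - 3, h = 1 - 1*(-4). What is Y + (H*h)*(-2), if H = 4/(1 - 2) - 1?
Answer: 71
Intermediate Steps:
H = -5 (H = 4/(-1) - 1 = 4*(-1) - 1 = -4 - 1 = -5)
h = 5 (h = 1 + 4 = 5)
Y = 21 (Y = 24 - 3 = 21)
Y + (H*h)*(-2) = 21 - 5*5*(-2) = 21 - 25*(-2) = 21 + 50 = 71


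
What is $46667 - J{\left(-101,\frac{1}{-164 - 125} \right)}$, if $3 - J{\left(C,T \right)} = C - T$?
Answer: $\frac{13456708}{289} \approx 46563.0$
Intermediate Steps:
$J{\left(C,T \right)} = 3 + T - C$ ($J{\left(C,T \right)} = 3 - \left(C - T\right) = 3 + T - C$)
$46667 - J{\left(-101,\frac{1}{-164 - 125} \right)} = 46667 - \left(3 + \frac{1}{-164 - 125} - -101\right) = 46667 - \left(3 + \frac{1}{-289} + 101\right) = 46667 - \left(3 - \frac{1}{289} + 101\right) = 46667 - \frac{30055}{289} = \frac{13456708}{289}$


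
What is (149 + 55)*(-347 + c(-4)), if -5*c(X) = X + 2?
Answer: -353532/5 ≈ -70706.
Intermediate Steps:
c(X) = -⅖ - X/5 (c(X) = -(X + 2)/5 = -(2 + X)/5 = -⅖ - X/5)
(149 + 55)*(-347 + c(-4)) = (149 + 55)*(-347 + (-⅖ - ⅕*(-4))) = 204*(-347 + (-⅖ + ⅘)) = 204*(-347 + ⅖) = 204*(-1733/5) = -353532/5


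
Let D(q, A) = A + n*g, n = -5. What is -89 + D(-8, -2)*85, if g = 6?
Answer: -2809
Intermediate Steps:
D(q, A) = -30 + A (D(q, A) = A - 5*6 = A - 30 = -30 + A)
-89 + D(-8, -2)*85 = -89 + (-30 - 2)*85 = -89 - 32*85 = -89 - 2720 = -2809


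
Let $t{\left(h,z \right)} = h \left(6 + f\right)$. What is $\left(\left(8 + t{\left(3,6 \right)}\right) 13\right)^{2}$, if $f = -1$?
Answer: $89401$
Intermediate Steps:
$t{\left(h,z \right)} = 5 h$ ($t{\left(h,z \right)} = h \left(6 - 1\right) = h 5 = 5 h$)
$\left(\left(8 + t{\left(3,6 \right)}\right) 13\right)^{2} = \left(\left(8 + 5 \cdot 3\right) 13\right)^{2} = \left(\left(8 + 15\right) 13\right)^{2} = \left(23 \cdot 13\right)^{2} = 299^{2} = 89401$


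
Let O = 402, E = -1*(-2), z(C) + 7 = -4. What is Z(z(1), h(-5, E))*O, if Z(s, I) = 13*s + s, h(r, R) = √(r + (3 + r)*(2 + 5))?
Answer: -61908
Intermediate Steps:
z(C) = -11 (z(C) = -7 - 4 = -11)
E = 2
h(r, R) = √(21 + 8*r) (h(r, R) = √(r + (3 + r)*7) = √(r + (21 + 7*r)) = √(21 + 8*r))
Z(s, I) = 14*s
Z(z(1), h(-5, E))*O = (14*(-11))*402 = -154*402 = -61908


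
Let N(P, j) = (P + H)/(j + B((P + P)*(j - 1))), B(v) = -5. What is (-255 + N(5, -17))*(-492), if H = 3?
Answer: 1382028/11 ≈ 1.2564e+5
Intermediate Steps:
N(P, j) = (3 + P)/(-5 + j) (N(P, j) = (P + 3)/(j - 5) = (3 + P)/(-5 + j))
(-255 + N(5, -17))*(-492) = (-255 + (3 + 5)/(-5 - 17))*(-492) = (-255 + 8/(-22))*(-492) = (-255 - 1/22*8)*(-492) = (-255 - 4/11)*(-492) = -2809/11*(-492) = 1382028/11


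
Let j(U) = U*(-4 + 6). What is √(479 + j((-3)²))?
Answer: √497 ≈ 22.293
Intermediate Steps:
j(U) = 2*U (j(U) = U*2 = 2*U)
√(479 + j((-3)²)) = √(479 + 2*(-3)²) = √(479 + 2*9) = √(479 + 18) = √497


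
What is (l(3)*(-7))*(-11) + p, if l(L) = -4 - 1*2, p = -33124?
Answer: -33586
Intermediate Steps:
l(L) = -6 (l(L) = -4 - 2 = -6)
(l(3)*(-7))*(-11) + p = -6*(-7)*(-11) - 33124 = 42*(-11) - 33124 = -462 - 33124 = -33586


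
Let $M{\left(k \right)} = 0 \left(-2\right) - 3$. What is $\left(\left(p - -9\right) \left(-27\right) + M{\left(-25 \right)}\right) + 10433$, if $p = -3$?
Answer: $10268$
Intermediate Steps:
$M{\left(k \right)} = -3$ ($M{\left(k \right)} = 0 - 3 = -3$)
$\left(\left(p - -9\right) \left(-27\right) + M{\left(-25 \right)}\right) + 10433 = \left(\left(-3 - -9\right) \left(-27\right) - 3\right) + 10433 = \left(\left(-3 + 9\right) \left(-27\right) - 3\right) + 10433 = \left(6 \left(-27\right) - 3\right) + 10433 = \left(-162 - 3\right) + 10433 = -165 + 10433 = 10268$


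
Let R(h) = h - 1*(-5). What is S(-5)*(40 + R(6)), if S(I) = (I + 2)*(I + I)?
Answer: 1530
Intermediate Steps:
R(h) = 5 + h (R(h) = h + 5 = 5 + h)
S(I) = 2*I*(2 + I) (S(I) = (2 + I)*(2*I) = 2*I*(2 + I))
S(-5)*(40 + R(6)) = (2*(-5)*(2 - 5))*(40 + (5 + 6)) = (2*(-5)*(-3))*(40 + 11) = 30*51 = 1530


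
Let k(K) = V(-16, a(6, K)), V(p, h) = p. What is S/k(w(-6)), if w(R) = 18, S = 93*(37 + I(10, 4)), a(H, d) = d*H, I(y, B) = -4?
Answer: -3069/16 ≈ -191.81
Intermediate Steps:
a(H, d) = H*d
S = 3069 (S = 93*(37 - 4) = 93*33 = 3069)
k(K) = -16
S/k(w(-6)) = 3069/(-16) = 3069*(-1/16) = -3069/16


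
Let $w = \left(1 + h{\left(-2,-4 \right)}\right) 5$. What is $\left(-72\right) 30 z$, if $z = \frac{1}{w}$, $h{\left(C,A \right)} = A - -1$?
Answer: $216$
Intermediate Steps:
$h{\left(C,A \right)} = 1 + A$ ($h{\left(C,A \right)} = A + 1 = 1 + A$)
$w = -10$ ($w = \left(1 + \left(1 - 4\right)\right) 5 = \left(1 - 3\right) 5 = \left(-2\right) 5 = -10$)
$z = - \frac{1}{10}$ ($z = \frac{1}{-10} = - \frac{1}{10} \approx -0.1$)
$\left(-72\right) 30 z = \left(-72\right) 30 \left(- \frac{1}{10}\right) = \left(-2160\right) \left(- \frac{1}{10}\right) = 216$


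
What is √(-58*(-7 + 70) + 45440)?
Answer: √41786 ≈ 204.42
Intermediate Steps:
√(-58*(-7 + 70) + 45440) = √(-58*63 + 45440) = √(-3654 + 45440) = √41786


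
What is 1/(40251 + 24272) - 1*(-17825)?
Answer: 1150122476/64523 ≈ 17825.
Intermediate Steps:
1/(40251 + 24272) - 1*(-17825) = 1/64523 + 17825 = 1150122476/64523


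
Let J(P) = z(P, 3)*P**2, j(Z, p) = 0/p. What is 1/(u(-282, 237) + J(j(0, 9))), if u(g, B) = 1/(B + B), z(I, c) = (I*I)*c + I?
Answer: 474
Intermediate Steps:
z(I, c) = I + c*I**2 (z(I, c) = I**2*c + I = c*I**2 + I = I + c*I**2)
u(g, B) = 1/(2*B)
j(Z, p) = 0
J(P) = P**3*(1 + 3*P) (J(P) = (P*(1 + P*3))*P**2 = (P*(1 + 3*P))*P**2 = P**3*(1 + 3*P))
1/(u(-282, 237) + J(j(0, 9))) = 1/((1/2)/237 + 0**3*(1 + 3*0)) = 1/((1/2)*(1/237) + 0*(1 + 0)) = 1/(1/474 + 0*1) = 1/(1/474 + 0) = 1/(1/474) = 474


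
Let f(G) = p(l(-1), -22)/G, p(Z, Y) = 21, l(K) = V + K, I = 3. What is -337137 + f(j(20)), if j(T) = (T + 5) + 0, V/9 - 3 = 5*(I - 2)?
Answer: -8428404/25 ≈ -3.3714e+5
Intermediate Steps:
V = 72 (V = 27 + 9*(5*(3 - 2)) = 27 + 9*(5*1) = 27 + 9*5 = 27 + 45 = 72)
l(K) = 72 + K
j(T) = 5 + T (j(T) = (5 + T) + 0 = 5 + T)
f(G) = 21/G
-337137 + f(j(20)) = -337137 + 21/(5 + 20) = -337137 + 21/25 = -8428404/25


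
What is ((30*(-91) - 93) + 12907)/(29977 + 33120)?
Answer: 10084/63097 ≈ 0.15982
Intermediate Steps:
((30*(-91) - 93) + 12907)/(29977 + 33120) = ((-2730 - 93) + 12907)/63097 = (-2823 + 12907)*(1/63097) = 10084*(1/63097) = 10084/63097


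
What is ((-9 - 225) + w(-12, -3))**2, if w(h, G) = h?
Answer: 60516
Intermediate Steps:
((-9 - 225) + w(-12, -3))**2 = ((-9 - 225) - 12)**2 = (-234 - 12)**2 = (-246)**2 = 60516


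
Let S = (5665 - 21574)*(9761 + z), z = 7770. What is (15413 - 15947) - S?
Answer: 278900145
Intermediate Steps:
S = -278900679 (S = (5665 - 21574)*(9761 + 7770) = -15909*17531 = -278900679)
(15413 - 15947) - S = (15413 - 15947) - 1*(-278900679) = -534 + 278900679 = 278900145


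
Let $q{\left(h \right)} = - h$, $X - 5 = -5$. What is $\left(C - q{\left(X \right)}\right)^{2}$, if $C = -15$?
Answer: $225$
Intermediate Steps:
$X = 0$ ($X = 5 - 5 = 0$)
$\left(C - q{\left(X \right)}\right)^{2} = \left(-15 - \left(-1\right) 0\right)^{2} = \left(-15 - 0\right)^{2} = \left(-15 + 0\right)^{2} = \left(-15\right)^{2} = 225$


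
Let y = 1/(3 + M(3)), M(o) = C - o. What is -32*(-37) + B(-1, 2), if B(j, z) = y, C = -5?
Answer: 5919/5 ≈ 1183.8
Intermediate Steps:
M(o) = -5 - o
y = -1/5 (y = 1/(3 + (-5 - 1*3)) = 1/(3 + (-5 - 3)) = 1/(3 - 8) = 1/(-5) = -1/5 ≈ -0.20000)
B(j, z) = -1/5
-32*(-37) + B(-1, 2) = -32*(-37) - 1/5 = 1184 - 1/5 = 5919/5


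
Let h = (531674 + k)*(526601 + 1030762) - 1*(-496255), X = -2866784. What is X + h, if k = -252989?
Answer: 434011337126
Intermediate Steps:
h = 434014203910 (h = (531674 - 252989)*(526601 + 1030762) - 1*(-496255) = 278685*1557363 + 496255 = 434013707655 + 496255 = 434014203910)
X + h = -2866784 + 434014203910 = 434011337126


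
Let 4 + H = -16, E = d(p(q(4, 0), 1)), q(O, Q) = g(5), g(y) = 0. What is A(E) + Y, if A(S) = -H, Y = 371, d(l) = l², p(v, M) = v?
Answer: 391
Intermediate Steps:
q(O, Q) = 0
E = 0 (E = 0² = 0)
H = -20 (H = -4 - 16 = -20)
A(S) = 20 (A(S) = -1*(-20) = 20)
A(E) + Y = 20 + 371 = 391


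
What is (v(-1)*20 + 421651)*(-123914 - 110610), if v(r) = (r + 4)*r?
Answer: -98873207684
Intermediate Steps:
v(r) = r*(4 + r) (v(r) = (4 + r)*r = r*(4 + r))
(v(-1)*20 + 421651)*(-123914 - 110610) = (-(4 - 1)*20 + 421651)*(-123914 - 110610) = (-1*3*20 + 421651)*(-234524) = (-3*20 + 421651)*(-234524) = (-60 + 421651)*(-234524) = 421591*(-234524) = -98873207684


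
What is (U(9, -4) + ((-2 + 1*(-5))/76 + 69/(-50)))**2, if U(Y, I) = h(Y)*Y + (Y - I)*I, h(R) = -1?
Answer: 14088977809/3610000 ≈ 3902.8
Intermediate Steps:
U(Y, I) = -Y + I*(Y - I) (U(Y, I) = -Y + (Y - I)*I = -Y + I*(Y - I))
(U(9, -4) + ((-2 + 1*(-5))/76 + 69/(-50)))**2 = ((-1*9 - 1*(-4)**2 - 4*9) + ((-2 + 1*(-5))/76 + 69/(-50)))**2 = ((-9 - 1*16 - 36) + ((-2 - 5)*(1/76) + 69*(-1/50)))**2 = ((-9 - 16 - 36) + (-7*1/76 - 69/50))**2 = (-61 + (-7/76 - 69/50))**2 = (-61 - 2797/1900)**2 = (-118697/1900)**2 = 14088977809/3610000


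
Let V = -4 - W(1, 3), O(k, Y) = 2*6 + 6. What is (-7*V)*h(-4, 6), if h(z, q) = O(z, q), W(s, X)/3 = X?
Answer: 1638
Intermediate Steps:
O(k, Y) = 18 (O(k, Y) = 12 + 6 = 18)
W(s, X) = 3*X
h(z, q) = 18
V = -13 (V = -4 - 3*3 = -4 - 1*9 = -4 - 9 = -13)
(-7*V)*h(-4, 6) = -7*(-13)*18 = 91*18 = 1638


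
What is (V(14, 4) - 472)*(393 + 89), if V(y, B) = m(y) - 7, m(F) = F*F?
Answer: -136406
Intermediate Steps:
m(F) = F²
V(y, B) = -7 + y² (V(y, B) = y² - 7 = -7 + y²)
(V(14, 4) - 472)*(393 + 89) = ((-7 + 14²) - 472)*(393 + 89) = ((-7 + 196) - 472)*482 = (189 - 472)*482 = -283*482 = -136406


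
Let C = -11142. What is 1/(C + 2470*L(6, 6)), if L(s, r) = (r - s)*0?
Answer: -1/11142 ≈ -8.9751e-5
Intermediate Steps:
L(s, r) = 0
1/(C + 2470*L(6, 6)) = 1/(-11142 + 2470*0) = 1/(-11142 + 0) = 1/(-11142) = -1/11142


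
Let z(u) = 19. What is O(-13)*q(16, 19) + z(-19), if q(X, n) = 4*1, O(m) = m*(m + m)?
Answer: 1371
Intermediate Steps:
O(m) = 2*m² (O(m) = m*(2*m) = 2*m²)
q(X, n) = 4
O(-13)*q(16, 19) + z(-19) = (2*(-13)²)*4 + 19 = (2*169)*4 + 19 = 338*4 + 19 = 1352 + 19 = 1371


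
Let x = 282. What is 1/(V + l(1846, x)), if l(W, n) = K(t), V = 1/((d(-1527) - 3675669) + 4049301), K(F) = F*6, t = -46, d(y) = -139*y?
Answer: -585885/161704259 ≈ -0.0036232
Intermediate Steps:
K(F) = 6*F
V = 1/585885 (V = 1/((-139*(-1527) - 3675669) + 4049301) = 1/((212253 - 3675669) + 4049301) = 1/(-3463416 + 4049301) = 1/585885 ≈ 1.7068e-6)
l(W, n) = -276 (l(W, n) = 6*(-46) = -276)
1/(V + l(1846, x)) = 1/(1/585885 - 276) = 1/(-161704259/585885) = -585885/161704259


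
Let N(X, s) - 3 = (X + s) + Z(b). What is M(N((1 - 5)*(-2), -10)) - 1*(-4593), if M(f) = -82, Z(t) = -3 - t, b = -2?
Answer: 4511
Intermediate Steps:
N(X, s) = 2 + X + s (N(X, s) = 3 + ((X + s) + (-3 - 1*(-2))) = 3 + ((X + s) + (-3 + 2)) = 3 + ((X + s) - 1) = 3 + (-1 + X + s) = 2 + X + s)
M(N((1 - 5)*(-2), -10)) - 1*(-4593) = -82 - 1*(-4593) = -82 + 4593 = 4511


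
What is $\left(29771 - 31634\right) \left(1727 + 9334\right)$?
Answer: $-20606643$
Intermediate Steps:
$\left(29771 - 31634\right) \left(1727 + 9334\right) = \left(-1863\right) 11061 = -20606643$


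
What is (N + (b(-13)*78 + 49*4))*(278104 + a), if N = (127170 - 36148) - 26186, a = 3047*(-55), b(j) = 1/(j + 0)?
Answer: 7186608494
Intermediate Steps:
b(j) = 1/j
a = -167585
N = 64836 (N = 91022 - 26186 = 64836)
(N + (b(-13)*78 + 49*4))*(278104 + a) = (64836 + (78/(-13) + 49*4))*(278104 - 167585) = (64836 + (-1/13*78 + 196))*110519 = (64836 + (-6 + 196))*110519 = (64836 + 190)*110519 = 65026*110519 = 7186608494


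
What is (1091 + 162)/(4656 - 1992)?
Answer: 1253/2664 ≈ 0.47035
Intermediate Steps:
(1091 + 162)/(4656 - 1992) = 1253/2664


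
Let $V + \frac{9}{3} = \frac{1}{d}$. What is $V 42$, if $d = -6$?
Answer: $-133$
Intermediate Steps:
$V = - \frac{19}{6}$ ($V = -3 + \frac{1}{-6} = -3 - \frac{1}{6} = - \frac{19}{6} \approx -3.1667$)
$V 42 = \left(- \frac{19}{6}\right) 42 = -133$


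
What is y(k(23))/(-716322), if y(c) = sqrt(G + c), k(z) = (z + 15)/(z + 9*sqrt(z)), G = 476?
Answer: -sqrt(10986 + 4284*sqrt(23))/(716322*sqrt(23 + 9*sqrt(23))) ≈ -3.0476e-5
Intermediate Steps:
k(z) = (15 + z)/(z + 9*sqrt(z))
y(c) = sqrt(476 + c)
y(k(23))/(-716322) = sqrt(476 + (15 + 23)/(23 + 9*sqrt(23)))/(-716322) = sqrt(476 + 38/(23 + 9*sqrt(23)))*(-1/716322) = -sqrt(476 + 38/(23 + 9*sqrt(23)))/716322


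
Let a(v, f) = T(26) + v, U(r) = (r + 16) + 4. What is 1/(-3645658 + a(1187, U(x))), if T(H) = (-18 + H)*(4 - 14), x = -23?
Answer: -1/3644551 ≈ -2.7438e-7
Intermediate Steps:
T(H) = 180 - 10*H (T(H) = (-18 + H)*(-10) = 180 - 10*H)
U(r) = 20 + r (U(r) = (16 + r) + 4 = 20 + r)
a(v, f) = -80 + v (a(v, f) = (180 - 10*26) + v = (180 - 260) + v = -80 + v)
1/(-3645658 + a(1187, U(x))) = 1/(-3645658 + (-80 + 1187)) = 1/(-3645658 + 1107) = 1/(-3644551) = -1/3644551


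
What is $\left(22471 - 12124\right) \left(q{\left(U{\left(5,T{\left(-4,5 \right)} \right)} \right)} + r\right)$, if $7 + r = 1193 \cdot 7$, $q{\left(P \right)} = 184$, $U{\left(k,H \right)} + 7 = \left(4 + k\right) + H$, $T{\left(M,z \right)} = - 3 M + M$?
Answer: $88239216$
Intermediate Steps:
$T{\left(M,z \right)} = - 2 M$
$U{\left(k,H \right)} = -3 + H + k$ ($U{\left(k,H \right)} = -7 + \left(\left(4 + k\right) + H\right) = -7 + \left(4 + H + k\right) = -3 + H + k$)
$r = 8344$ ($r = -7 + 1193 \cdot 7 = -7 + 8351 = 8344$)
$\left(22471 - 12124\right) \left(q{\left(U{\left(5,T{\left(-4,5 \right)} \right)} \right)} + r\right) = \left(22471 - 12124\right) \left(184 + 8344\right) = 10347 \cdot 8528 = 88239216$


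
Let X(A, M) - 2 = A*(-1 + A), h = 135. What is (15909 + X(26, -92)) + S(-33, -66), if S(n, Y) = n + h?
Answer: 16663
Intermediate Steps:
S(n, Y) = 135 + n (S(n, Y) = n + 135 = 135 + n)
X(A, M) = 2 + A*(-1 + A)
(15909 + X(26, -92)) + S(-33, -66) = (15909 + (2 + 26² - 1*26)) + (135 - 33) = (15909 + (2 + 676 - 26)) + 102 = (15909 + 652) + 102 = 16561 + 102 = 16663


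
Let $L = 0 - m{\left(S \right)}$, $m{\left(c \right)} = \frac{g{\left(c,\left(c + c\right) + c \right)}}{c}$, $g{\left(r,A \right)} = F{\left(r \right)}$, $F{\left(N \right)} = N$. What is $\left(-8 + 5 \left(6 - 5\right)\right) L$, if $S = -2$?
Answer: $3$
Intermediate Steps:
$g{\left(r,A \right)} = r$
$m{\left(c \right)} = 1$ ($m{\left(c \right)} = \frac{c}{c} = 1$)
$L = -1$ ($L = 0 - 1 = -1$)
$\left(-8 + 5 \left(6 - 5\right)\right) L = \left(-8 + 5 \left(6 - 5\right)\right) \left(-1\right) = \left(-8 + 5 \cdot 1\right) \left(-1\right) = \left(-8 + 5\right) \left(-1\right) = \left(-3\right) \left(-1\right) = 3$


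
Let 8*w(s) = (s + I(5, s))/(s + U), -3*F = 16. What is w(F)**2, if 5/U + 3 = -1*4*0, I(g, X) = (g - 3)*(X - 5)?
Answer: 169/784 ≈ 0.21556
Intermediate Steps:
I(g, X) = (-5 + X)*(-3 + g) (I(g, X) = (-3 + g)*(-5 + X) = (-5 + X)*(-3 + g))
U = -5/3 (U = 5/(-3 - 1*4*0) = 5/(-3 - 4*0) = 5/(-3 + 0) = 5/(-3) = 5*(-1/3) = -5/3 ≈ -1.6667)
F = -16/3 (F = -1/3*16 = -16/3 ≈ -5.3333)
w(s) = (-10 + 3*s)/(8*(-5/3 + s)) (w(s) = ((s + (15 - 5*5 - 3*s + s*5))/(s - 5/3))/8 = ((s + (15 - 25 - 3*s + 5*s))/(-5/3 + s))/8 = ((s + (-10 + 2*s))/(-5/3 + s))/8 = ((-10 + 3*s)/(-5/3 + s))/8 = (-10 + 3*s)/(8*(-5/3 + s)))
w(F)**2 = (3*(-10 + 3*(-16/3))/(8*(-5 + 3*(-16/3))))**2 = (3*(-10 - 16)/(8*(-5 - 16)))**2 = ((3/8)*(-26)/(-21))**2 = ((3/8)*(-1/21)*(-26))**2 = (13/28)**2 = 169/784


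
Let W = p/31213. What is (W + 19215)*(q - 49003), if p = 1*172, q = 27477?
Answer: -12910389997642/31213 ≈ -4.1362e+8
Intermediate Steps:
p = 172
W = 172/31213 ≈ 0.0055105
(W + 19215)*(q - 49003) = (172/31213 + 19215)*(27477 - 49003) = (599757967/31213)*(-21526) = -12910389997642/31213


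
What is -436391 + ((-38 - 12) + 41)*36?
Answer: -436715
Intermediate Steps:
-436391 + ((-38 - 12) + 41)*36 = -436391 + (-50 + 41)*36 = -436391 - 9*36 = -436391 - 324 = -436715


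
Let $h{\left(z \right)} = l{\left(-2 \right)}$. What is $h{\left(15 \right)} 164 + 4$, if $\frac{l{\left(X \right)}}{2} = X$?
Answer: $-652$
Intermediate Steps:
$l{\left(X \right)} = 2 X$
$h{\left(z \right)} = -4$ ($h{\left(z \right)} = 2 \left(-2\right) = -4$)
$h{\left(15 \right)} 164 + 4 = \left(-4\right) 164 + 4 = -656 + 4 = -652$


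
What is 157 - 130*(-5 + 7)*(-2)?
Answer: 677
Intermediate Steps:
157 - 130*(-5 + 7)*(-2) = 157 - 260*(-2) = 157 - 130*(-4) = 157 + 520 = 677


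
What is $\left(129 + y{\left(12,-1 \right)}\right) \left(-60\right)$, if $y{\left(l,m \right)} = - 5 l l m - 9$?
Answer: $-50400$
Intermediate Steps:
$y{\left(l,m \right)} = -9 - 5 m l^{2}$ ($y{\left(l,m \right)} = - 5 l^{2} m - 9 = - 5 m l^{2} - 9 = -9 - 5 m l^{2}$)
$\left(129 + y{\left(12,-1 \right)}\right) \left(-60\right) = \left(129 - \left(9 - 5 \cdot 12^{2}\right)\right) \left(-60\right) = \left(129 - \left(9 - 720\right)\right) \left(-60\right) = \left(129 + \left(-9 + 720\right)\right) \left(-60\right) = \left(129 + 711\right) \left(-60\right) = 840 \left(-60\right) = -50400$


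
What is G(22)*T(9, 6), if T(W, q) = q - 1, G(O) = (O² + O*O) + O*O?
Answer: 7260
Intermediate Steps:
G(O) = 3*O² (G(O) = (O² + O²) + O² = 2*O² + O² = 3*O²)
T(W, q) = -1 + q
G(22)*T(9, 6) = (3*22²)*(-1 + 6) = (3*484)*5 = 1452*5 = 7260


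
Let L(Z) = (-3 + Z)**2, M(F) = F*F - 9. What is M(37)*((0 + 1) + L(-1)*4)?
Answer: 88400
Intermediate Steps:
M(F) = -9 + F**2 (M(F) = F**2 - 9 = -9 + F**2)
M(37)*((0 + 1) + L(-1)*4) = (-9 + 37**2)*((0 + 1) + (-3 - 1)**2*4) = (-9 + 1369)*(1 + (-4)**2*4) = 1360*(1 + 16*4) = 1360*(1 + 64) = 1360*65 = 88400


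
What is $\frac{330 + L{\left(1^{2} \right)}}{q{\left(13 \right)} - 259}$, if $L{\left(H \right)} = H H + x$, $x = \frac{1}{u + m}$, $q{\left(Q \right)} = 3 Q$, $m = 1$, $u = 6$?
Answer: $- \frac{1159}{770} \approx -1.5052$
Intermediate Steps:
$x = \frac{1}{7}$ ($x = \frac{1}{6 + 1} = \frac{1}{7} \approx 0.14286$)
$L{\left(H \right)} = \frac{1}{7} + H^{2}$ ($L{\left(H \right)} = H H + \frac{1}{7} = H^{2} + \frac{1}{7} = \frac{1}{7} + H^{2}$)
$\frac{330 + L{\left(1^{2} \right)}}{q{\left(13 \right)} - 259} = \frac{330 + \left(\frac{1}{7} + \left(1^{2}\right)^{2}\right)}{3 \cdot 13 - 259} = \frac{330 + \left(\frac{1}{7} + 1^{2}\right)}{39 - 259} = \frac{330 + \left(\frac{1}{7} + 1\right)}{-220} = \left(330 + \frac{8}{7}\right) \left(- \frac{1}{220}\right) = \frac{2318}{7} \left(- \frac{1}{220}\right) = - \frac{1159}{770}$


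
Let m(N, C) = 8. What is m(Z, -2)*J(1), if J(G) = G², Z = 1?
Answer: 8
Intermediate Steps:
m(Z, -2)*J(1) = 8*1² = 8*1 = 8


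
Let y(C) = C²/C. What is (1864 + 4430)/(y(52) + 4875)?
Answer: 6294/4927 ≈ 1.2775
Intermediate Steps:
y(C) = C
(1864 + 4430)/(y(52) + 4875) = (1864 + 4430)/(52 + 4875) = 6294/4927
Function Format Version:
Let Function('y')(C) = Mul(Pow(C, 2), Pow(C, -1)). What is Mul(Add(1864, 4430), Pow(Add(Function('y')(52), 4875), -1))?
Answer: Rational(6294, 4927) ≈ 1.2775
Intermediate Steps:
Function('y')(C) = C
Mul(Add(1864, 4430), Pow(Add(Function('y')(52), 4875), -1)) = Mul(Add(1864, 4430), Pow(Add(52, 4875), -1)) = Mul(6294, Pow(4927, -1)) = Mul(6294, Rational(1, 4927)) = Rational(6294, 4927)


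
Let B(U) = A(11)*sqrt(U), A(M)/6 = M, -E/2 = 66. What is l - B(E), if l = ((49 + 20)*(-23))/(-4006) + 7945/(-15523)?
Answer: -7192669/62185138 - 132*I*sqrt(33) ≈ -0.11567 - 758.28*I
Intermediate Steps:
E = -132 (E = -2*66 = -132)
A(M) = 6*M
l = -7192669/62185138 (l = (69*(-23))*(-1/4006) + 7945*(-1/15523) = -1587*(-1/4006) - 7945/15523 = 1587/4006 - 7945/15523 = -7192669/62185138 ≈ -0.11567)
B(U) = 66*sqrt(U) (B(U) = (6*11)*sqrt(U) = 66*sqrt(U))
l - B(E) = -7192669/62185138 - 66*sqrt(-132) = -7192669/62185138 - 66*2*I*sqrt(33) = -7192669/62185138 - 132*I*sqrt(33)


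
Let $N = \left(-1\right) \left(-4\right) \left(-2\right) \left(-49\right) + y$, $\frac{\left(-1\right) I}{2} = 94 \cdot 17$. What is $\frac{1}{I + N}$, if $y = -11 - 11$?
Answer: $- \frac{1}{2826} \approx -0.00035386$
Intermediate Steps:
$y = -22$
$I = -3196$ ($I = - 2 \cdot 94 \cdot 17 = \left(-2\right) 1598 = -3196$)
$N = 370$ ($N = \left(-1\right) \left(-4\right) \left(-2\right) \left(-49\right) - 22 = 4 \left(-2\right) \left(-49\right) - 22 = \left(-8\right) \left(-49\right) - 22 = 392 - 22 = 370$)
$\frac{1}{I + N} = \frac{1}{-3196 + 370} = \frac{1}{-2826} = - \frac{1}{2826}$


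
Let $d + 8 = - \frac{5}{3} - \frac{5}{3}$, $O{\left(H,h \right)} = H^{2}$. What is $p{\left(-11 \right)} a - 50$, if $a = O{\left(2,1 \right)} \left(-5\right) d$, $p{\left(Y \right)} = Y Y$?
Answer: $\frac{82130}{3} \approx 27377.0$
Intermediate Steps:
$p{\left(Y \right)} = Y^{2}$
$d = - \frac{34}{3}$ ($d = -8 - \frac{10}{3} = - \frac{34}{3} \approx -11.333$)
$a = \frac{680}{3}$ ($a = 2^{2} \left(-5\right) \left(- \frac{34}{3}\right) = 4 \left(-5\right) \left(- \frac{34}{3}\right) = \left(-20\right) \left(- \frac{34}{3}\right) = \frac{680}{3} \approx 226.67$)
$p{\left(-11 \right)} a - 50 = \left(-11\right)^{2} \cdot \frac{680}{3} - 50 = 121 \cdot \frac{680}{3} - 50 = \frac{82280}{3} - 50 = \frac{82130}{3}$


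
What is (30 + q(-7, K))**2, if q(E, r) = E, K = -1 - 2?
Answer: 529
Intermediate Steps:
K = -3
(30 + q(-7, K))**2 = (30 - 7)**2 = 23**2 = 529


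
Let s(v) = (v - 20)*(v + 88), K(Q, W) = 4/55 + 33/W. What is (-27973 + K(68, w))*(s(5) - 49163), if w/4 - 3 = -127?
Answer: 19290487587609/13640 ≈ 1.4143e+9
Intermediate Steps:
w = -496 (w = 12 + 4*(-127) = 12 - 508 = -496)
K(Q, W) = 4/55 + 33/W (K(Q, W) = 4*(1/55) + 33/W = 4/55 + 33/W)
s(v) = (-20 + v)*(88 + v)
(-27973 + K(68, w))*(s(5) - 49163) = (-27973 + (4/55 + 33/(-496)))*((-1760 + 5² + 68*5) - 49163) = (-27973 + (4/55 + 33*(-1/496)))*((-1760 + 25 + 340) - 49163) = (-27973 + (4/55 - 33/496))*(-1395 - 49163) = (-27973 + 169/27280)*(-50558) = -763103271/27280*(-50558) = 19290487587609/13640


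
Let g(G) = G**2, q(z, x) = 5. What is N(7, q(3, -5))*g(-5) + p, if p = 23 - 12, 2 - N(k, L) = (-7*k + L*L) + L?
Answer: 536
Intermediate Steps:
N(k, L) = 2 - L - L**2 + 7*k (N(k, L) = 2 - ((-7*k + L*L) + L) = 2 - ((-7*k + L**2) + L) = 2 - ((L**2 - 7*k) + L) = 2 - (L + L**2 - 7*k) = 2 + (-L - L**2 + 7*k) = 2 - L - L**2 + 7*k)
p = 11
N(7, q(3, -5))*g(-5) + p = (2 - 1*5 - 1*5**2 + 7*7)*(-5)**2 + 11 = (2 - 5 - 1*25 + 49)*25 + 11 = (2 - 5 - 25 + 49)*25 + 11 = 21*25 + 11 = 525 + 11 = 536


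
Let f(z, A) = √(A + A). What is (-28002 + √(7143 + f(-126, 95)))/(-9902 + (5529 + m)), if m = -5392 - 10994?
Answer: 28002/20759 - √(7143 + √190)/20759 ≈ 1.3448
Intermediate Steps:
f(z, A) = √2*√A (f(z, A) = √(2*A) = √2*√A)
m = -16386
(-28002 + √(7143 + f(-126, 95)))/(-9902 + (5529 + m)) = (-28002 + √(7143 + √2*√95))/(-9902 + (5529 - 16386)) = (-28002 + √(7143 + √190))/(-9902 - 10857) = (-28002 + √(7143 + √190))/(-20759) = (-28002 + √(7143 + √190))*(-1/20759) = 28002/20759 - √(7143 + √190)/20759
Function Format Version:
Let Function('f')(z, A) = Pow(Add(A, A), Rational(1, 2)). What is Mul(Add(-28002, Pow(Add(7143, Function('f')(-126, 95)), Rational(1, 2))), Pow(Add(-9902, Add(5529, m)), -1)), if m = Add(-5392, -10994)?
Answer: Add(Rational(28002, 20759), Mul(Rational(-1, 20759), Pow(Add(7143, Pow(190, Rational(1, 2))), Rational(1, 2)))) ≈ 1.3448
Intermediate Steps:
Function('f')(z, A) = Mul(Pow(2, Rational(1, 2)), Pow(A, Rational(1, 2))) (Function('f')(z, A) = Pow(Mul(2, A), Rational(1, 2)) = Mul(Pow(2, Rational(1, 2)), Pow(A, Rational(1, 2))))
m = -16386
Mul(Add(-28002, Pow(Add(7143, Function('f')(-126, 95)), Rational(1, 2))), Pow(Add(-9902, Add(5529, m)), -1)) = Mul(Add(-28002, Pow(Add(7143, Mul(Pow(2, Rational(1, 2)), Pow(95, Rational(1, 2)))), Rational(1, 2))), Pow(Add(-9902, Add(5529, -16386)), -1)) = Mul(Add(-28002, Pow(Add(7143, Pow(190, Rational(1, 2))), Rational(1, 2))), Pow(Add(-9902, -10857), -1)) = Mul(Add(-28002, Pow(Add(7143, Pow(190, Rational(1, 2))), Rational(1, 2))), Pow(-20759, -1)) = Mul(Add(-28002, Pow(Add(7143, Pow(190, Rational(1, 2))), Rational(1, 2))), Rational(-1, 20759)) = Add(Rational(28002, 20759), Mul(Rational(-1, 20759), Pow(Add(7143, Pow(190, Rational(1, 2))), Rational(1, 2))))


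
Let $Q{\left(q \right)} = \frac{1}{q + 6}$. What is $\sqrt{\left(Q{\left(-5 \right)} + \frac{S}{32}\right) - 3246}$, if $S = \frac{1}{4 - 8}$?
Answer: $\frac{i \sqrt{830722}}{16} \approx 56.965 i$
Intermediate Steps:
$Q{\left(q \right)} = \frac{1}{6 + q}$
$S = - \frac{1}{4}$ ($S = \frac{1}{-4} = - \frac{1}{4} \approx -0.25$)
$\sqrt{\left(Q{\left(-5 \right)} + \frac{S}{32}\right) - 3246} = \sqrt{\left(\frac{1}{6 - 5} + \frac{1}{32} \left(- \frac{1}{4}\right)\right) - 3246} = \sqrt{\left(1^{-1} + \frac{1}{32} \left(- \frac{1}{4}\right)\right) - 3246} = \sqrt{\left(1 - \frac{1}{128}\right) - 3246} = \sqrt{\frac{127}{128} - 3246} = \sqrt{- \frac{415361}{128}} = \frac{i \sqrt{830722}}{16}$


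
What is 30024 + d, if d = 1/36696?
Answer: 1101760705/36696 ≈ 30024.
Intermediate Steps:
d = 1/36696 ≈ 2.7251e-5
30024 + d = 30024 + 1/36696 = 1101760705/36696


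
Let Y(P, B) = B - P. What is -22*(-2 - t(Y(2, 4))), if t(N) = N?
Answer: 88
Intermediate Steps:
-22*(-2 - t(Y(2, 4))) = -22*(-2 - (4 - 1*2)) = -22*(-2 - (4 - 2)) = -22*(-2 - 1*2) = -22*(-2 - 2) = -22*(-4) = 88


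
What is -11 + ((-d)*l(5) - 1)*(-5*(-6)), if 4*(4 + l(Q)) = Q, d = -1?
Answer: -247/2 ≈ -123.50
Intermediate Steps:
l(Q) = -4 + Q/4
-11 + ((-d)*l(5) - 1)*(-5*(-6)) = -11 + ((-1*(-1))*(-4 + (¼)*5) - 1)*(-5*(-6)) = -11 + (1*(-4 + 5/4) - 1)*30 = -11 + (1*(-11/4) - 1)*30 = -11 + (-11/4 - 1)*30 = -11 - 15/4*30 = -11 - 225/2 = -247/2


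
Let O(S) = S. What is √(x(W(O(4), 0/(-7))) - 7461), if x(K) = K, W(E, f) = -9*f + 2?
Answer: I*√7459 ≈ 86.365*I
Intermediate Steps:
W(E, f) = 2 - 9*f
√(x(W(O(4), 0/(-7))) - 7461) = √((2 - 0/(-7)) - 7461) = √((2 - 0*(-1)/7) - 7461) = √((2 - 9*0) - 7461) = √((2 + 0) - 7461) = √(2 - 7461) = √(-7459) = I*√7459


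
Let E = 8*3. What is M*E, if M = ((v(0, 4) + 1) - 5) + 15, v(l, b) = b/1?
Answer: 360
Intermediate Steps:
v(l, b) = b (v(l, b) = b*1 = b)
M = 15 (M = ((4 + 1) - 5) + 15 = (5 - 5) + 15 = 0 + 15 = 15)
E = 24
M*E = 15*24 = 360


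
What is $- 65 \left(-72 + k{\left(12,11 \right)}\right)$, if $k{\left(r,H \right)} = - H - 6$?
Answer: $5785$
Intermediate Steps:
$k{\left(r,H \right)} = -6 - H$ ($k{\left(r,H \right)} = - H - 6 = -6 - H$)
$- 65 \left(-72 + k{\left(12,11 \right)}\right) = - 65 \left(-72 - 17\right) = \left(-65\right) \left(-89\right) = 5785$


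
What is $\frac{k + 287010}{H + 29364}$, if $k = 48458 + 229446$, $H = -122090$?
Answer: $- \frac{282457}{46363} \approx -6.0923$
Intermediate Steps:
$k = 277904$
$\frac{k + 287010}{H + 29364} = \frac{277904 + 287010}{-122090 + 29364} = \frac{564914}{-92726} = 564914 \left(- \frac{1}{92726}\right) = - \frac{282457}{46363}$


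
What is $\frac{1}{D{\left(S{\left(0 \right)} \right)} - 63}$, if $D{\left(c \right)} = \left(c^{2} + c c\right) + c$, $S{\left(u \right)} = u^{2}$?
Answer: $- \frac{1}{63} \approx -0.015873$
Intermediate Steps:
$D{\left(c \right)} = c + 2 c^{2}$ ($D{\left(c \right)} = \left(c^{2} + c^{2}\right) + c = 2 c^{2} + c = c + 2 c^{2}$)
$\frac{1}{D{\left(S{\left(0 \right)} \right)} - 63} = \frac{1}{0^{2} \left(1 + 2 \cdot 0^{2}\right) - 63} = \frac{1}{0 \left(1 + 2 \cdot 0\right) - 63} = \frac{1}{0 \left(1 + 0\right) - 63} = \frac{1}{0 \cdot 1 - 63} = \frac{1}{0 - 63} = \frac{1}{-63} = - \frac{1}{63}$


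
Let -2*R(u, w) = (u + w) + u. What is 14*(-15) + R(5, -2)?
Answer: -214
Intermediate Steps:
R(u, w) = -u - w/2 (R(u, w) = -((u + w) + u)/2 = -(w + 2*u)/2 = -u - w/2)
14*(-15) + R(5, -2) = 14*(-15) + (-1*5 - ½*(-2)) = -210 + (-5 + 1) = -210 - 4 = -214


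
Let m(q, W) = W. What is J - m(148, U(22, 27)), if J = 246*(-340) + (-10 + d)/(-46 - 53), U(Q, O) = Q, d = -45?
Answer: -752953/9 ≈ -83662.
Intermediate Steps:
J = -752755/9 (J = 246*(-340) + (-10 - 45)/(-46 - 53) = -83640 - 55/(-99) = -83640 - 55*(-1/99) = -83640 + 5/9 = -752755/9 ≈ -83640.)
J - m(148, U(22, 27)) = -752755/9 - 1*22 = -752755/9 - 22 = -752953/9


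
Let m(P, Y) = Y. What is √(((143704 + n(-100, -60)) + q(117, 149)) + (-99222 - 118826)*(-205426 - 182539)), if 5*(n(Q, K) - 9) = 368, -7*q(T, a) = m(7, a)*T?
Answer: 3*√11514337631090/35 ≈ 2.9085e+5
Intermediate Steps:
q(T, a) = -T*a/7 (q(T, a) = -a*T/7 = -T*a/7)
n(Q, K) = 413/5 (n(Q, K) = 9 + (⅕)*368 = 9 + 368/5 = 413/5)
√(((143704 + n(-100, -60)) + q(117, 149)) + (-99222 - 118826)*(-205426 - 182539)) = √(((143704 + 413/5) - ⅐*117*149) + (-99222 - 118826)*(-205426 - 182539)) = √((718933/5 - 17433/7) - 218048*(-387965)) = √(4945366/35 + 84594992320) = √(2960829676566/35) = 3*√11514337631090/35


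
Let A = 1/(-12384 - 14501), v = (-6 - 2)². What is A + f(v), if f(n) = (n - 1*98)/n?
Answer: -457077/860320 ≈ -0.53129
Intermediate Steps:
v = 64 (v = (-8)² = 64)
f(n) = (-98 + n)/n (f(n) = (n - 98)/n = (-98 + n)/n)
A = -1/26885 (A = 1/(-26885) = -1/26885 ≈ -3.7195e-5)
A + f(v) = -1/26885 + (-98 + 64)/64 = -1/26885 + (1/64)*(-34) = -1/26885 - 17/32 = -457077/860320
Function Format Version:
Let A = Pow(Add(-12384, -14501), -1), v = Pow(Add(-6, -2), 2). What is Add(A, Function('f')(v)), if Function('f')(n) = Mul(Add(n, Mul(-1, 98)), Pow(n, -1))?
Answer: Rational(-457077, 860320) ≈ -0.53129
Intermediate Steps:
v = 64 (v = Pow(-8, 2) = 64)
Function('f')(n) = Mul(Pow(n, -1), Add(-98, n)) (Function('f')(n) = Mul(Add(n, -98), Pow(n, -1)) = Mul(Add(-98, n), Pow(n, -1)) = Mul(Pow(n, -1), Add(-98, n)))
A = Rational(-1, 26885) (A = Pow(-26885, -1) = Rational(-1, 26885) ≈ -3.7195e-5)
Add(A, Function('f')(v)) = Add(Rational(-1, 26885), Mul(Pow(64, -1), Add(-98, 64))) = Add(Rational(-1, 26885), Mul(Rational(1, 64), -34)) = Add(Rational(-1, 26885), Rational(-17, 32)) = Rational(-457077, 860320)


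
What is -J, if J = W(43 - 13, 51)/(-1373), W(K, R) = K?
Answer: 30/1373 ≈ 0.021850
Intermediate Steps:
J = -30/1373 (J = (43 - 13)/(-1373) = 30*(-1/1373) = -30/1373 ≈ -0.021850)
-J = -1*(-30/1373) = 30/1373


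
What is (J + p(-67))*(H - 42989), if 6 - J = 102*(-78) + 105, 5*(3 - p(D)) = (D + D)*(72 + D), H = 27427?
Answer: -124402628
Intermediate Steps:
p(D) = 3 - 2*D*(72 + D)/5 (p(D) = 3 - (D + D)*(72 + D)/5 = 3 - 2*D*(72 + D)/5)
J = 7857 (J = 6 - (102*(-78) + 105) = 6 - (-7956 + 105) = 6 - 1*(-7851) = 6 + 7851 = 7857)
(J + p(-67))*(H - 42989) = (7857 + (3 - 144/5*(-67) - 2/5*(-67)**2))*(27427 - 42989) = (7857 + (3 + 9648/5 - 2/5*4489))*(-15562) = (7857 + (3 + 9648/5 - 8978/5))*(-15562) = (7857 + 137)*(-15562) = 7994*(-15562) = -124402628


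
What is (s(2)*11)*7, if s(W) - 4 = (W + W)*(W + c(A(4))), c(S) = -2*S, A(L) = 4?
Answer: -1540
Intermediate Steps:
s(W) = 4 + 2*W*(-8 + W) (s(W) = 4 + (W + W)*(W - 2*4) = 4 + (2*W)*(W - 8) = 4 + (2*W)*(-8 + W) = 4 + 2*W*(-8 + W))
(s(2)*11)*7 = ((4 - 16*2 + 2*2²)*11)*7 = ((4 - 32 + 2*4)*11)*7 = ((4 - 32 + 8)*11)*7 = -20*11*7 = -220*7 = -1540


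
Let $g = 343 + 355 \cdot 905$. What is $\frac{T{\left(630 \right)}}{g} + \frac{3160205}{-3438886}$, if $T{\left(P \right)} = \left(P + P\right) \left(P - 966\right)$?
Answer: $- \frac{37458569525}{16757691478} \approx -2.2353$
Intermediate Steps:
$T{\left(P \right)} = 2 P \left(-966 + P\right)$
$g = 321618$ ($g = 343 + 321275 = 321618$)
$\frac{T{\left(630 \right)}}{g} + \frac{3160205}{-3438886} = \frac{2 \cdot 630 \left(-966 + 630\right)}{321618} + \frac{3160205}{-3438886} = 2 \cdot 630 \left(-336\right) \frac{1}{321618} + 3160205 \left(- \frac{1}{3438886}\right) = \left(-423360\right) \frac{1}{321618} - \frac{3160205}{3438886} = - \frac{70560}{53603} - \frac{3160205}{3438886} = - \frac{37458569525}{16757691478}$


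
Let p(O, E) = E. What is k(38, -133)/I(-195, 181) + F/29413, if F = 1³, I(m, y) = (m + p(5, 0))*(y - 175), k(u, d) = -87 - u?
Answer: 735559/6882642 ≈ 0.10687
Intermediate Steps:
I(m, y) = m*(-175 + y) (I(m, y) = (m + 0)*(y - 175) = m*(-175 + y))
F = 1
k(38, -133)/I(-195, 181) + F/29413 = (-87 - 1*38)/((-195*(-175 + 181))) + 1/29413 = (-87 - 38)/((-195*6)) + 1*(1/29413) = -125/(-1170) + 1/29413 = -125*(-1/1170) + 1/29413 = 25/234 + 1/29413 = 735559/6882642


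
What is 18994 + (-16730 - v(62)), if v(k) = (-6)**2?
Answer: 2228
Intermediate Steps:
v(k) = 36
18994 + (-16730 - v(62)) = 18994 + (-16730 - 1*36) = 18994 + (-16730 - 36) = 18994 - 16766 = 2228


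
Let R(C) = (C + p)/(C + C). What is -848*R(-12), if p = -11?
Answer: -2438/3 ≈ -812.67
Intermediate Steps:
R(C) = (-11 + C)/(2*C) (R(C) = (C - 11)/(C + C) = (-11 + C)/((2*C)) = (-11 + C)*(1/(2*C)) = (-11 + C)/(2*C))
-848*R(-12) = -424*(-11 - 12)/(-12) = -424*(-1)*(-23)/12 = -848*23/24 = -2438/3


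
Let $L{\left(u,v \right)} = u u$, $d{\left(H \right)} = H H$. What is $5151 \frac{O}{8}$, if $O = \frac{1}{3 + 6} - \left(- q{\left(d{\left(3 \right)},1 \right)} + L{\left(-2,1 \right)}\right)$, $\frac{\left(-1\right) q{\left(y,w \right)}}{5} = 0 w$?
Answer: $- \frac{60095}{24} \approx -2504.0$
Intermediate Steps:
$d{\left(H \right)} = H^{2}$
$L{\left(u,v \right)} = u^{2}$
$q{\left(y,w \right)} = 0$ ($q{\left(y,w \right)} = - 5 \cdot 0 w = \left(-5\right) 0 = 0$)
$O = - \frac{35}{9}$ ($O = \frac{1}{3 + 6} + \left(0 - \left(-2\right)^{2}\right) = \frac{1}{9} + \left(0 - 4\right) = \frac{1}{9} - 4 = - \frac{35}{9} \approx -3.8889$)
$5151 \frac{O}{8} = 5151 \left(- \frac{35}{9 \cdot 8}\right) = 5151 \left(\left(- \frac{35}{9}\right) \frac{1}{8}\right) = 5151 \left(- \frac{35}{72}\right) = - \frac{60095}{24}$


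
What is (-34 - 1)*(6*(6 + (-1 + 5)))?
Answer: -2100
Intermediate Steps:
(-34 - 1)*(6*(6 + (-1 + 5))) = -210*(6 + 4) = -210*10 = -35*60 = -2100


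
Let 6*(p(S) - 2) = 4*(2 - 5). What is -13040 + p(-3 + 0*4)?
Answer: -13040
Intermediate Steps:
p(S) = 0 (p(S) = 2 + (4*(2 - 5))/6 = 2 + (4*(-3))/6 = 2 + (⅙)*(-12) = 2 - 2 = 0)
-13040 + p(-3 + 0*4) = -13040 + 0 = -13040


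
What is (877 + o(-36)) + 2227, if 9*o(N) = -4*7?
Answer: 27908/9 ≈ 3100.9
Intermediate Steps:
o(N) = -28/9 (o(N) = (-4*7)/9 = (⅑)*(-28) = -28/9)
(877 + o(-36)) + 2227 = (877 - 28/9) + 2227 = 7865/9 + 2227 = 27908/9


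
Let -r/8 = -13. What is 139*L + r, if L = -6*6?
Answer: -4900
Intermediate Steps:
r = 104 (r = -8*(-13) = 104)
L = -36
139*L + r = 139*(-36) + 104 = -5004 + 104 = -4900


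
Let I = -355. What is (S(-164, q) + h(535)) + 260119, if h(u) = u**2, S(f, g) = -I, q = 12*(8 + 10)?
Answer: 546699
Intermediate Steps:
q = 216 (q = 12*18 = 216)
S(f, g) = 355 (S(f, g) = -1*(-355) = 355)
(S(-164, q) + h(535)) + 260119 = (355 + 535**2) + 260119 = (355 + 286225) + 260119 = 286580 + 260119 = 546699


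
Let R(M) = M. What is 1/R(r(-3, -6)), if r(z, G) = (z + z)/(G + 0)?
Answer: 1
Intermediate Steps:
r(z, G) = 2*z/G (r(z, G) = (2*z)/G = 2*z/G)
1/R(r(-3, -6)) = 1/(2*(-3)/(-6)) = 1/(2*(-3)*(-1/6)) = 1/1 = 1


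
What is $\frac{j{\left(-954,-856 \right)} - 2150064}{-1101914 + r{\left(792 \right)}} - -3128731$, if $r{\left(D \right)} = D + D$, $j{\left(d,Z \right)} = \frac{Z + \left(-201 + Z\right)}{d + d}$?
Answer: $\frac{6568554699307039}{2099429640} \approx 3.1287 \cdot 10^{6}$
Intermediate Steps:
$j{\left(d,Z \right)} = \frac{-201 + 2 Z}{2 d}$
$r{\left(D \right)} = 2 D$
$\frac{j{\left(-954,-856 \right)} - 2150064}{-1101914 + r{\left(792 \right)}} - -3128731 = \frac{\frac{- \frac{201}{2} - 856}{-954} - 2150064}{-1101914 + 2 \cdot 792} - -3128731 = \frac{\left(- \frac{1}{954}\right) \left(- \frac{1913}{2}\right) - 2150064}{-1101914 + 1584} + 3128731 = \frac{\frac{1913}{1908} - 2150064}{-1100330} + 3128731 = \left(- \frac{4102320199}{1908}\right) \left(- \frac{1}{1100330}\right) + 3128731 = \frac{4102320199}{2099429640} + 3128731 = \frac{6568554699307039}{2099429640}$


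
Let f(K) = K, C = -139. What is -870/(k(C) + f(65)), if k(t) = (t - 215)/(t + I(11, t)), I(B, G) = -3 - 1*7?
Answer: -129630/10039 ≈ -12.913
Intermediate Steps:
I(B, G) = -10 (I(B, G) = -3 - 7 = -10)
k(t) = (-215 + t)/(-10 + t) (k(t) = (t - 215)/(t - 10) = (-215 + t)/(-10 + t))
-870/(k(C) + f(65)) = -870/((-215 - 139)/(-10 - 139) + 65) = -870/(-354/(-149) + 65) = -870/(-1/149*(-354) + 65) = -870/(354/149 + 65) = -870/10039/149 = -870*149/10039 = -129630/10039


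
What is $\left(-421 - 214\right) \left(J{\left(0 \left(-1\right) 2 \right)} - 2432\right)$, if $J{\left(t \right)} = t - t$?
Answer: $1544320$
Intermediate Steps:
$J{\left(t \right)} = 0$
$\left(-421 - 214\right) \left(J{\left(0 \left(-1\right) 2 \right)} - 2432\right) = \left(-421 - 214\right) \left(0 - 2432\right) = \left(-635\right) \left(-2432\right) = 1544320$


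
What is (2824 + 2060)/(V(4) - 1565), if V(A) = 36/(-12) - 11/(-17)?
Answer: -83028/26645 ≈ -3.1161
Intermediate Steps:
V(A) = -40/17 (V(A) = 36*(-1/12) - 11*(-1/17) = -3 + 11/17 = -40/17)
(2824 + 2060)/(V(4) - 1565) = (2824 + 2060)/(-40/17 - 1565) = 4884/(-26645/17) = 4884*(-17/26645) = -83028/26645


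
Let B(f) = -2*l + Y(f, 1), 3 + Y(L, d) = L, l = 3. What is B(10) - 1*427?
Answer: -426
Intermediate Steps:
Y(L, d) = -3 + L
B(f) = -9 + f (B(f) = -2*3 + (-3 + f) = -6 + (-3 + f) = -9 + f)
B(10) - 1*427 = (-9 + 10) - 1*427 = 1 - 427 = -426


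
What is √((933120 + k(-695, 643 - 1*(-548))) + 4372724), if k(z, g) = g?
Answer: √5307035 ≈ 2303.7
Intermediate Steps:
√((933120 + k(-695, 643 - 1*(-548))) + 4372724) = √((933120 + (643 - 1*(-548))) + 4372724) = √((933120 + (643 + 548)) + 4372724) = √((933120 + 1191) + 4372724) = √(934311 + 4372724) = √5307035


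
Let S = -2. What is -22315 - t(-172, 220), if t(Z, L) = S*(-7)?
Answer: -22329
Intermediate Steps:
t(Z, L) = 14 (t(Z, L) = -2*(-7) = 14)
-22315 - t(-172, 220) = -22315 - 1*14 = -22315 - 14 = -22329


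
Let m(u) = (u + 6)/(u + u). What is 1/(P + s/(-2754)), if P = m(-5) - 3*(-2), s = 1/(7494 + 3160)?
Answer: 146705580/865562917 ≈ 0.16949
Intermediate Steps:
s = 1/10654 ≈ 9.3861e-5
m(u) = (6 + u)/(2*u) (m(u) = (6 + u)/((2*u)) = (6 + u)*(1/(2*u)) = (6 + u)/(2*u))
P = 59/10 (P = (½)*(6 - 5)/(-5) - 3*(-2) = (½)*(-⅕)*1 + 6 = -⅒ + 6 = 59/10 ≈ 5.9000)
1/(P + s/(-2754)) = 1/(59/10 + (1/10654)/(-2754)) = 1/(59/10 + (1/10654)*(-1/2754)) = 1/(59/10 - 1/29341116) = 1/(865562917/146705580) = 146705580/865562917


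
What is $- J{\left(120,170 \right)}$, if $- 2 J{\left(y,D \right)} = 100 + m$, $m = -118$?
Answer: $-9$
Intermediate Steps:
$J{\left(y,D \right)} = 9$ ($J{\left(y,D \right)} = - \frac{100 - 118}{2} = \left(- \frac{1}{2}\right) \left(-18\right) = 9$)
$- J{\left(120,170 \right)} = \left(-1\right) 9 = -9$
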